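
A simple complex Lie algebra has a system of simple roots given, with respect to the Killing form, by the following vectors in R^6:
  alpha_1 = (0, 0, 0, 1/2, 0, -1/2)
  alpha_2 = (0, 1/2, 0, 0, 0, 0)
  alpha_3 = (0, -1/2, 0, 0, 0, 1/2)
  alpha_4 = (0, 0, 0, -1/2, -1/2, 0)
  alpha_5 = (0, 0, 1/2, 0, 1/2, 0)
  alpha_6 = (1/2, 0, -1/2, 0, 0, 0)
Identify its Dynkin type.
Compute the Cartan integers a_ij = 2(alpha_i, alpha_j)/(alpha_j, alpha_j); the resulting 6x6 Cartan matrix is
[[2, 0, -1, -1, 0, 0], [0, 2, -1, 0, 0, 0], [-1, -2, 2, 0, 0, 0], [-1, 0, 0, 2, -1, 0], [0, 0, 0, -1, 2, -1], [0, 0, 0, 0, -1, 2]].
The roots have two lengths (squared-length ratio 2:1); the short ones are alpha_{2}. The associated Dynkin diagram is a chain of 6 nodes with a double edge at one end; the terminal node there is the unique short simple root (B_6), so the type is B_6 (the algebra so(13)).

B6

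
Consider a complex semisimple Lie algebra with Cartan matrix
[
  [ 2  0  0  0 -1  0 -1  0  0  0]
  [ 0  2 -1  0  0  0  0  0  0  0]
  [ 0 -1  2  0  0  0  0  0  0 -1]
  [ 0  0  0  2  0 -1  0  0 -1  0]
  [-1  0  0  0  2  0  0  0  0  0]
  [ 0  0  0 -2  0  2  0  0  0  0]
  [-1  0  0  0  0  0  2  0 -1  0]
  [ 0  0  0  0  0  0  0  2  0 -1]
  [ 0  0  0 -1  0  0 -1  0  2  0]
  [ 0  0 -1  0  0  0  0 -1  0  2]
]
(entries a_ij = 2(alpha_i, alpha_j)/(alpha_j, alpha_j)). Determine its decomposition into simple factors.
The diagram associated to this matrix has two connected components: the simple roots {alpha_2, alpha_3, alpha_8, alpha_10} form a chain of 4 nodes with single edges (A_4), and {alpha_1, alpha_4, alpha_5, alpha_6, alpha_7, alpha_9} form a chain of 6 nodes with a double edge at one end; the terminal node there is the unique long simple root (C_6). A semisimple Lie algebra decomposes uniquely as the direct sum of simple ideals, one per connected component of its Dynkin diagram, so g ≅ A_4 ⊕ C_6 (dimension 24 + 78 = 102).

A_4 (sl(5)) + C_6 (sp(12))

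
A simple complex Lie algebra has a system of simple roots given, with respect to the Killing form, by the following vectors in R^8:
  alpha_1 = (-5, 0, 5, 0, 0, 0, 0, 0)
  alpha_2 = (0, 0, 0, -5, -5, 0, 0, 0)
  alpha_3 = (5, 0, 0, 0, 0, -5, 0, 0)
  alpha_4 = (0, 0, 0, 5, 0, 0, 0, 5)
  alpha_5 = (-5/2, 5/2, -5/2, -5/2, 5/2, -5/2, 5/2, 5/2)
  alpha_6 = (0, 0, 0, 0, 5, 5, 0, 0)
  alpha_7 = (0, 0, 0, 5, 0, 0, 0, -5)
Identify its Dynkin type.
Compute the Cartan integers a_ij = 2(alpha_i, alpha_j)/(alpha_j, alpha_j); the resulting 7x7 Cartan matrix is
[[2, 0, -1, 0, 0, 0, 0], [0, 2, 0, -1, 0, -1, -1], [-1, 0, 2, 0, 0, -1, 0], [0, -1, 0, 2, 0, 0, 0], [0, 0, 0, 0, 2, 0, -1], [0, -1, -1, 0, 0, 2, 0], [0, -1, 0, 0, -1, 0, 2]].
All simple roots have the same length, so the diagram is simply laced. The associated Dynkin diagram is a chain of 6 nodes with one extra node attached to the third node from one end (E_7), so the type is E_7.

E7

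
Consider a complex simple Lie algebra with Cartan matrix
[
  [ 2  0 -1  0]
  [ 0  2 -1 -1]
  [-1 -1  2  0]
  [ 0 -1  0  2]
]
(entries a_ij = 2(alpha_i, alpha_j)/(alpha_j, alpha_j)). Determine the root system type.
A_4

The matrix has rank 4 with 2's on the diagonal. Reading the off-diagonal entries as Dynkin edges (a single edge where a_ij = a_ji = -1; a double or triple edge where a_ij * a_ji = 2 or 3), the diagram is a chain of 4 nodes with single edges (A_4). One simple-root ordering that puts it in standard form is (alpha_4, alpha_2, alpha_3, alpha_1). So the algebra is type A_4, i.e. sl(5).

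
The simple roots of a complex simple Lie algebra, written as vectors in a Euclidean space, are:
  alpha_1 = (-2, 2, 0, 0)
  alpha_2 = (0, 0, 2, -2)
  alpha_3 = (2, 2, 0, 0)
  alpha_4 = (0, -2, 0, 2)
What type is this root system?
D_4 (so(8))

Compute the Cartan integers a_ij = 2(alpha_i, alpha_j)/(alpha_j, alpha_j); the resulting 4x4 Cartan matrix is
[[2, 0, 0, -1], [0, 2, 0, -1], [0, 0, 2, -1], [-1, -1, -1, 2]].
All simple roots have the same length, so the diagram is simply laced. The associated Dynkin diagram is a chain of 2 nodes with a fork of two nodes at one end (D_4), so the type is D_4 (the algebra so(8)).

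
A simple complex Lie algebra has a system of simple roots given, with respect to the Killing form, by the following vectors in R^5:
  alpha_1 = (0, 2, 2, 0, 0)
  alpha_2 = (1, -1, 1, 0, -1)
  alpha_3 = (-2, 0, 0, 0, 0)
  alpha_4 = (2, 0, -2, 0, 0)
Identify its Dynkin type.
F_4

Compute the Cartan integers a_ij = 2(alpha_i, alpha_j)/(alpha_j, alpha_j); the resulting 4x4 Cartan matrix is
[[2, 0, 0, -1], [0, 2, -1, 0], [0, -1, 2, -1], [-1, 0, -2, 2]].
The roots have two lengths (squared-length ratio 2:1); the short ones are alpha_{2,3}. The associated Dynkin diagram is a chain of 4 nodes with a double edge between the middle two (F_4), so the type is F_4.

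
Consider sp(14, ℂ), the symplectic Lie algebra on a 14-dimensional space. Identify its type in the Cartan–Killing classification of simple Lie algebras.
C_7

This is sp(14), which has dimension 14(14+1)/2 = 105 and rank 14/2 = 7. In the classification of classical Lie algebras, the symplectic algebra sp(2n) has type C_n; here n = 7, so the Dynkin diagram is a chain of 7 nodes with a double edge at one end; the terminal node there is the unique long simple root (C_7). Hence the type is C_7.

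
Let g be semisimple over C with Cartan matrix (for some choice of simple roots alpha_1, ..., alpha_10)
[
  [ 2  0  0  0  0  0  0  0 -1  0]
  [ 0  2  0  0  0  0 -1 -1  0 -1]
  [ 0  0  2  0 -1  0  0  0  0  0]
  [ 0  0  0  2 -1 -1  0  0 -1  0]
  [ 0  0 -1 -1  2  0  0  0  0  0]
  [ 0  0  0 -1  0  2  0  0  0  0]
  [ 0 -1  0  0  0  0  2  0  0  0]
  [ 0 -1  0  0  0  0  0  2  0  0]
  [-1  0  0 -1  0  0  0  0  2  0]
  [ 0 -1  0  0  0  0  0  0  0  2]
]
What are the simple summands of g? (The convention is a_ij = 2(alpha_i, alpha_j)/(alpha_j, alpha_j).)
The diagram associated to this matrix has two connected components: the simple roots {alpha_2, alpha_7, alpha_8, alpha_10} form a chain of 2 nodes with a fork of two nodes at one end (D_4), and {alpha_1, alpha_3, alpha_4, alpha_5, alpha_6, alpha_9} form a chain of 5 nodes with one extra node attached to the third node from one end (E_6). A semisimple Lie algebra decomposes uniquely as the direct sum of simple ideals, one per connected component of its Dynkin diagram, so g ≅ D_4 ⊕ E_6 (dimension 28 + 78 = 106).

D_4 + E_6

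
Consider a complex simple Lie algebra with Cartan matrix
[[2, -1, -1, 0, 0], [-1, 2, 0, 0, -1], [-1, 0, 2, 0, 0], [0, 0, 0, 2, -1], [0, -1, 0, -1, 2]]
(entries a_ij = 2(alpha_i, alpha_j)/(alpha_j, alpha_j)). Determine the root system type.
The matrix has rank 5 with 2's on the diagonal. Reading the off-diagonal entries as Dynkin edges (a single edge where a_ij = a_ji = -1; a double or triple edge where a_ij * a_ji = 2 or 3), the diagram is a chain of 5 nodes with single edges (A_5). One simple-root ordering that puts it in standard form is (alpha_3, alpha_1, alpha_2, alpha_5, alpha_4). So the algebra is type A_5, i.e. sl(6).

A_5 (sl(6))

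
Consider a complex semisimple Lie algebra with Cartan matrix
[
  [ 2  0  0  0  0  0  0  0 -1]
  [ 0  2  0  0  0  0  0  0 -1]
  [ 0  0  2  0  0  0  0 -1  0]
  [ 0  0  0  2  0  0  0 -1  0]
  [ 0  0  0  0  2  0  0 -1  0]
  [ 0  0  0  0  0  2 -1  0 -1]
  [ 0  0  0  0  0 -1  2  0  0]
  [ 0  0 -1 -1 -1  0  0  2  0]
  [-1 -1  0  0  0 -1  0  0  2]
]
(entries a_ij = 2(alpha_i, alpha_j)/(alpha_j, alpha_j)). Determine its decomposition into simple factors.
type D_4 ⊕ type D_5

The diagram associated to this matrix has two connected components: the simple roots {alpha_3, alpha_4, alpha_5, alpha_8} form a chain of 2 nodes with a fork of two nodes at one end (D_4), and {alpha_1, alpha_2, alpha_6, alpha_7, alpha_9} form a chain of 3 nodes with a fork of two nodes at one end (D_5). A semisimple Lie algebra decomposes uniquely as the direct sum of simple ideals, one per connected component of its Dynkin diagram, so g ≅ D_4 ⊕ D_5 (dimension 28 + 45 = 73).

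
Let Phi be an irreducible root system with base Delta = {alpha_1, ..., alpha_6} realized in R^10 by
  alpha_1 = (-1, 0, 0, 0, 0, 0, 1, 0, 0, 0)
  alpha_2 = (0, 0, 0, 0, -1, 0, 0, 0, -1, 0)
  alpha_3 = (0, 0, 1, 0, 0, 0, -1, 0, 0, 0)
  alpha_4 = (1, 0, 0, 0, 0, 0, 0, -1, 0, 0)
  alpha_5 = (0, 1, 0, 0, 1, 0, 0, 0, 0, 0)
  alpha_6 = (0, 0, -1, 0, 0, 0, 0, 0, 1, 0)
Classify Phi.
A6

Compute the Cartan integers a_ij = 2(alpha_i, alpha_j)/(alpha_j, alpha_j); the resulting 6x6 Cartan matrix is
[[2, 0, -1, -1, 0, 0], [0, 2, 0, 0, -1, -1], [-1, 0, 2, 0, 0, -1], [-1, 0, 0, 2, 0, 0], [0, -1, 0, 0, 2, 0], [0, -1, -1, 0, 0, 2]].
All simple roots have the same length, so the diagram is simply laced. The associated Dynkin diagram is a chain of 6 nodes with single edges (A_6), so the type is A_6 (the algebra sl(7)).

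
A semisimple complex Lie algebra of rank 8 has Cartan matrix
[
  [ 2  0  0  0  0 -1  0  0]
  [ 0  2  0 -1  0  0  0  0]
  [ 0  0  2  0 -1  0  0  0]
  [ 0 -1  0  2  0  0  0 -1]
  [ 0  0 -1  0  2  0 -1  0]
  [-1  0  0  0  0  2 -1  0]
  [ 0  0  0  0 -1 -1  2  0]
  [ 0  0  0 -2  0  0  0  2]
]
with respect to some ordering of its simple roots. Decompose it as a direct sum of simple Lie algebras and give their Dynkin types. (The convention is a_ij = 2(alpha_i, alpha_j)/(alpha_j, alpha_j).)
The diagram associated to this matrix has two connected components: the simple roots {alpha_1, alpha_3, alpha_5, alpha_6, alpha_7} form a chain of 5 nodes with single edges (A_5), and {alpha_2, alpha_4, alpha_8} form a chain of 3 nodes with a double edge at one end; the terminal node there is the unique long simple root (C_3). A semisimple Lie algebra decomposes uniquely as the direct sum of simple ideals, one per connected component of its Dynkin diagram, so g ≅ A_5 ⊕ C_3 (dimension 35 + 21 = 56).

type A_5 + type C_3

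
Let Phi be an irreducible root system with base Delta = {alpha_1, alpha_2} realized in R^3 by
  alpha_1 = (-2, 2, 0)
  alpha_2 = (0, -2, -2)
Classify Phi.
A_2 (sl(3))

Compute the Cartan integers a_ij = 2(alpha_i, alpha_j)/(alpha_j, alpha_j); the resulting 2x2 Cartan matrix is
[[2, -1], [-1, 2]].
All simple roots have the same length, so the diagram is simply laced. The associated Dynkin diagram is a chain of 2 nodes with single edges (A_2), so the type is A_2 (the algebra sl(3)).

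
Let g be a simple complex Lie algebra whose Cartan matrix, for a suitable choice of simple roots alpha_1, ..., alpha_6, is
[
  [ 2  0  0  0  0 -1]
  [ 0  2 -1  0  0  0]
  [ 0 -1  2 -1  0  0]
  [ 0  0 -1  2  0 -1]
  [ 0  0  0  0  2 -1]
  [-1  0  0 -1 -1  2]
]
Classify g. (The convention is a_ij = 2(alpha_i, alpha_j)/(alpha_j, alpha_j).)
The matrix has rank 6 with 2's on the diagonal. Reading the off-diagonal entries as Dynkin edges (a single edge where a_ij = a_ji = -1; a double or triple edge where a_ij * a_ji = 2 or 3), the diagram is a chain of 4 nodes with a fork of two nodes at one end (D_6). One simple-root ordering that puts it in standard form is (alpha_2, alpha_3, alpha_4, alpha_6, alpha_5, alpha_1). So the algebra is type D_6, i.e. so(12).

type D_6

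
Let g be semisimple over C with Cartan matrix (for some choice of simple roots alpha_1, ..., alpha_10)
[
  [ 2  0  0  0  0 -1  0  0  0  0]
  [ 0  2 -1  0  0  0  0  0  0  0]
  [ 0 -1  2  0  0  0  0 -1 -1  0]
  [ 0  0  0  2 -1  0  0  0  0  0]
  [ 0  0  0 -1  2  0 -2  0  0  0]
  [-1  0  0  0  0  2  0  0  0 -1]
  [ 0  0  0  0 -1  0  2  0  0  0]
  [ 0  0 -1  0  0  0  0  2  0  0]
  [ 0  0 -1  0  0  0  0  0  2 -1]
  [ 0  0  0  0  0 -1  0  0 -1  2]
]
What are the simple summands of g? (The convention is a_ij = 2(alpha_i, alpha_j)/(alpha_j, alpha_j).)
B_3 ⊕ D_7

The diagram associated to this matrix has two connected components: the simple roots {alpha_4, alpha_5, alpha_7} form a chain of 3 nodes with a double edge at one end; the terminal node there is the unique short simple root (B_3), and {alpha_1, alpha_2, alpha_3, alpha_6, alpha_8, alpha_9, alpha_10} form a chain of 5 nodes with a fork of two nodes at one end (D_7). A semisimple Lie algebra decomposes uniquely as the direct sum of simple ideals, one per connected component of its Dynkin diagram, so g ≅ B_3 ⊕ D_7 (dimension 21 + 91 = 112).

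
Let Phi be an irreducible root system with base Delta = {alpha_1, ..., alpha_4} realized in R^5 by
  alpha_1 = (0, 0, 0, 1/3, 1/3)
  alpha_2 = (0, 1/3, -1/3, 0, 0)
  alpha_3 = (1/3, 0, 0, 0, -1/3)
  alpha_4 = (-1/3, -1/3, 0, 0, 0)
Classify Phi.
type A_4

Compute the Cartan integers a_ij = 2(alpha_i, alpha_j)/(alpha_j, alpha_j); the resulting 4x4 Cartan matrix is
[[2, 0, -1, 0], [0, 2, 0, -1], [-1, 0, 2, -1], [0, -1, -1, 2]].
All simple roots have the same length, so the diagram is simply laced. The associated Dynkin diagram is a chain of 4 nodes with single edges (A_4), so the type is A_4 (the algebra sl(5)).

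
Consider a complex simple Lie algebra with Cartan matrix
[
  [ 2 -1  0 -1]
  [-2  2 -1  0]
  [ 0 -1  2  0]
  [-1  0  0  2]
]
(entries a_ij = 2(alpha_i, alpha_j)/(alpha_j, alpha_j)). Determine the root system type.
F4

The matrix has rank 4 with 2's on the diagonal. Reading the off-diagonal entries as Dynkin edges (a single edge where a_ij = a_ji = -1; a double or triple edge where a_ij * a_ji = 2 or 3), the diagram is a chain of 4 nodes with a double edge between the middle two (F_4). One simple-root ordering that puts it in standard form is (alpha_3, alpha_2, alpha_1, alpha_4). So the algebra is type F_4.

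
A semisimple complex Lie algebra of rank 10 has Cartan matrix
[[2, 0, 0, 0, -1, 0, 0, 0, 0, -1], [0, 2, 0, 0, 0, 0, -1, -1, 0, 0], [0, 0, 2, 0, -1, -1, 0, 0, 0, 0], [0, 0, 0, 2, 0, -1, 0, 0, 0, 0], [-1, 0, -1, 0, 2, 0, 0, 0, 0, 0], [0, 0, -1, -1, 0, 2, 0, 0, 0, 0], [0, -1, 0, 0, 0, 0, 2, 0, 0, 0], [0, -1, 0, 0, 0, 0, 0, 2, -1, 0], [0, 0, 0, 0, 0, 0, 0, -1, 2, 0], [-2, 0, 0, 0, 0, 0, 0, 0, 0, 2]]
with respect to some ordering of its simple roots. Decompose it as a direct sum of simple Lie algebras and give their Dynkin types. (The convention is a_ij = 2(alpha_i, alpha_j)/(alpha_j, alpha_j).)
type A_4 + type C_6

The diagram associated to this matrix has two connected components: the simple roots {alpha_2, alpha_7, alpha_8, alpha_9} form a chain of 4 nodes with single edges (A_4), and {alpha_1, alpha_3, alpha_4, alpha_5, alpha_6, alpha_10} form a chain of 6 nodes with a double edge at one end; the terminal node there is the unique long simple root (C_6). A semisimple Lie algebra decomposes uniquely as the direct sum of simple ideals, one per connected component of its Dynkin diagram, so g ≅ A_4 ⊕ C_6 (dimension 24 + 78 = 102).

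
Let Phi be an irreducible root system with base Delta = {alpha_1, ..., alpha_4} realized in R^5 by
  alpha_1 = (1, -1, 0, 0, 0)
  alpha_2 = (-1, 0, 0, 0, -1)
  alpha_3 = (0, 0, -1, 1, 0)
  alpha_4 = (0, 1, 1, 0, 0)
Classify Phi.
type A_4

Compute the Cartan integers a_ij = 2(alpha_i, alpha_j)/(alpha_j, alpha_j); the resulting 4x4 Cartan matrix is
[[2, -1, 0, -1], [-1, 2, 0, 0], [0, 0, 2, -1], [-1, 0, -1, 2]].
All simple roots have the same length, so the diagram is simply laced. The associated Dynkin diagram is a chain of 4 nodes with single edges (A_4), so the type is A_4 (the algebra sl(5)).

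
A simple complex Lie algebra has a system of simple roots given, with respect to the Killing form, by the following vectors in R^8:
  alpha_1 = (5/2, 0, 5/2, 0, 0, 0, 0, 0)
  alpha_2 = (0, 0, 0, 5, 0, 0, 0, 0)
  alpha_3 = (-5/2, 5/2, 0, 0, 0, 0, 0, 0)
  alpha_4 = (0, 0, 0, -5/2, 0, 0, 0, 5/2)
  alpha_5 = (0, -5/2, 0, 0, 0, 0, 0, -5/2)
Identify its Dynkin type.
C_5 (sp(10))

Compute the Cartan integers a_ij = 2(alpha_i, alpha_j)/(alpha_j, alpha_j); the resulting 5x5 Cartan matrix is
[[2, 0, -1, 0, 0], [0, 2, 0, -2, 0], [-1, 0, 2, 0, -1], [0, -1, 0, 2, -1], [0, 0, -1, -1, 2]].
The roots have two lengths (squared-length ratio 2:1); the short ones are alpha_{1,3,4,5}. The associated Dynkin diagram is a chain of 5 nodes with a double edge at one end; the terminal node there is the unique long simple root (C_5), so the type is C_5 (the algebra sp(10)).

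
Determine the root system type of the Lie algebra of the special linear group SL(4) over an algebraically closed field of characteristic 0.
This is sl(4), which has dimension 4^2 - 1 = 15 and rank 4 - 1 = 3 (a Cartan subalgebra is the diagonal traceless matrices). In the classification of classical Lie algebras, the special linear algebra sl(n+1) has type A_n; here n = 3, so the Dynkin diagram is a chain of 3 nodes with single edges (A_3). Hence the type is A_3.

A_3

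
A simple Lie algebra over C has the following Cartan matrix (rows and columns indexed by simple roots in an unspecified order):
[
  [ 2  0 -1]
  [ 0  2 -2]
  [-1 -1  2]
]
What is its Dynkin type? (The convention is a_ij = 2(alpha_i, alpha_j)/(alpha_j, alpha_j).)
The matrix has rank 3 with 2's on the diagonal. Reading the off-diagonal entries as Dynkin edges (a single edge where a_ij = a_ji = -1; a double or triple edge where a_ij * a_ji = 2 or 3), the diagram is a chain of 3 nodes with a double edge at one end; the terminal node there is the unique long simple root (C_3). One simple-root ordering that puts it in standard form is (alpha_1, alpha_3, alpha_2). So the algebra is type C_3, i.e. sp(6).

type C_3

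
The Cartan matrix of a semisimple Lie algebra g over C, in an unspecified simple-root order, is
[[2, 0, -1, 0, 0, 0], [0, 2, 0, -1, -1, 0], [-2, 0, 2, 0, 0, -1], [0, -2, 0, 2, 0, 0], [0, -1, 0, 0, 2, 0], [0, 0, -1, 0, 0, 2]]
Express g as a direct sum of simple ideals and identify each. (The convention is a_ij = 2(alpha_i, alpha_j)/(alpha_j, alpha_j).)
The diagram associated to this matrix has two connected components: the simple roots {alpha_1, alpha_3, alpha_6} form a chain of 3 nodes with a double edge at one end; the terminal node there is the unique short simple root (B_3), and {alpha_2, alpha_4, alpha_5} form a chain of 3 nodes with a double edge at one end; the terminal node there is the unique long simple root (C_3). A semisimple Lie algebra decomposes uniquely as the direct sum of simple ideals, one per connected component of its Dynkin diagram, so g ≅ B_3 ⊕ C_3 (dimension 21 + 21 = 42).

B_3 ⊕ C_3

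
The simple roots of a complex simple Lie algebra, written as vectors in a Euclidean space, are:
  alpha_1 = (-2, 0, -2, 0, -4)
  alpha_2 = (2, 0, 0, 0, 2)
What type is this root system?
G2

Compute the Cartan integers a_ij = 2(alpha_i, alpha_j)/(alpha_j, alpha_j); the resulting 2x2 Cartan matrix is
[[2, -3], [-1, 2]].
The roots have two lengths (squared-length ratio 3:1); the short ones are alpha_{2}. The associated Dynkin diagram is two nodes joined by a triple edge (G_2), so the type is G_2.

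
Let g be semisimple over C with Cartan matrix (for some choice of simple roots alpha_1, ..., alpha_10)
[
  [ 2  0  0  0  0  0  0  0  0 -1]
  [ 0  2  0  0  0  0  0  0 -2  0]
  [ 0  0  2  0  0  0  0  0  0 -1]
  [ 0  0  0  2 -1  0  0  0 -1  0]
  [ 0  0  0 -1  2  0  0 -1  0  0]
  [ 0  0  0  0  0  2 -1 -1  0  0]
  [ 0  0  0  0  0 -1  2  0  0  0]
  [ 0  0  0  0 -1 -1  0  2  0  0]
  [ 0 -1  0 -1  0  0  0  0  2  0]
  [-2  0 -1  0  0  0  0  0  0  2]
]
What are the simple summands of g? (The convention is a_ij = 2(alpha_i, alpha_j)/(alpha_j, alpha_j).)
The diagram associated to this matrix has two connected components: the simple roots {alpha_1, alpha_3, alpha_10} form a chain of 3 nodes with a double edge at one end; the terminal node there is the unique short simple root (B_3), and {alpha_2, alpha_4, alpha_5, alpha_6, alpha_7, alpha_8, alpha_9} form a chain of 7 nodes with a double edge at one end; the terminal node there is the unique long simple root (C_7). A semisimple Lie algebra decomposes uniquely as the direct sum of simple ideals, one per connected component of its Dynkin diagram, so g ≅ B_3 ⊕ C_7 (dimension 21 + 105 = 126).

type B_3 ⊕ type C_7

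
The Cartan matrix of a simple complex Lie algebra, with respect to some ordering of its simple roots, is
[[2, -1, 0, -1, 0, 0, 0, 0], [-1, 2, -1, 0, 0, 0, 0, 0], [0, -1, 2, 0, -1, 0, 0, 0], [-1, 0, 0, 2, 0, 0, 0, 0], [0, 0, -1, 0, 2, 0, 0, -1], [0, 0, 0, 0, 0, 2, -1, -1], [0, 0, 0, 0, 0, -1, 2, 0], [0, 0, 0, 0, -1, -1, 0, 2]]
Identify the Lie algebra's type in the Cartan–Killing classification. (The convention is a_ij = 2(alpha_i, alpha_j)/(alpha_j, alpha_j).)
The matrix has rank 8 with 2's on the diagonal. Reading the off-diagonal entries as Dynkin edges (a single edge where a_ij = a_ji = -1; a double or triple edge where a_ij * a_ji = 2 or 3), the diagram is a chain of 8 nodes with single edges (A_8). One simple-root ordering that puts it in standard form is (alpha_7, alpha_6, alpha_8, alpha_5, alpha_3, alpha_2, alpha_1, alpha_4). So the algebra is type A_8, i.e. sl(9).

type A_8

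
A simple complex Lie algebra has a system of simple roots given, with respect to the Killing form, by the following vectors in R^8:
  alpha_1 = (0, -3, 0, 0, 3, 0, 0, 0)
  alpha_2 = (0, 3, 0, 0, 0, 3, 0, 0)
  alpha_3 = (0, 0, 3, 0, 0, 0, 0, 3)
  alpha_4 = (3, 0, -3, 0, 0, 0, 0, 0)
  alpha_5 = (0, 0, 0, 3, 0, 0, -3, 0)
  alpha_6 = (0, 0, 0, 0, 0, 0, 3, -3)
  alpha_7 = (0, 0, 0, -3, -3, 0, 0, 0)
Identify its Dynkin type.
Compute the Cartan integers a_ij = 2(alpha_i, alpha_j)/(alpha_j, alpha_j); the resulting 7x7 Cartan matrix is
[[2, -1, 0, 0, 0, 0, -1], [-1, 2, 0, 0, 0, 0, 0], [0, 0, 2, -1, 0, -1, 0], [0, 0, -1, 2, 0, 0, 0], [0, 0, 0, 0, 2, -1, -1], [0, 0, -1, 0, -1, 2, 0], [-1, 0, 0, 0, -1, 0, 2]].
All simple roots have the same length, so the diagram is simply laced. The associated Dynkin diagram is a chain of 7 nodes with single edges (A_7), so the type is A_7 (the algebra sl(8)).

A7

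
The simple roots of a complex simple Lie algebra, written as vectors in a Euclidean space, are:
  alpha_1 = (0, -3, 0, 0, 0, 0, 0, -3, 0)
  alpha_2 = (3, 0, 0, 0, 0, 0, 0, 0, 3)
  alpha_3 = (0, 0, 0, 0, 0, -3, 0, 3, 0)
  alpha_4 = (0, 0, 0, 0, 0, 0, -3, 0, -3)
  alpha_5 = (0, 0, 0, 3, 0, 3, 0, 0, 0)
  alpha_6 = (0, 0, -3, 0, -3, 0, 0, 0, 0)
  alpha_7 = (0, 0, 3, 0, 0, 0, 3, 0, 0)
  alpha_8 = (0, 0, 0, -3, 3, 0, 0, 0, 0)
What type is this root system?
A_8

Compute the Cartan integers a_ij = 2(alpha_i, alpha_j)/(alpha_j, alpha_j); the resulting 8x8 Cartan matrix is
[[2, 0, -1, 0, 0, 0, 0, 0], [0, 2, 0, -1, 0, 0, 0, 0], [-1, 0, 2, 0, -1, 0, 0, 0], [0, -1, 0, 2, 0, 0, -1, 0], [0, 0, -1, 0, 2, 0, 0, -1], [0, 0, 0, 0, 0, 2, -1, -1], [0, 0, 0, -1, 0, -1, 2, 0], [0, 0, 0, 0, -1, -1, 0, 2]].
All simple roots have the same length, so the diagram is simply laced. The associated Dynkin diagram is a chain of 8 nodes with single edges (A_8), so the type is A_8 (the algebra sl(9)).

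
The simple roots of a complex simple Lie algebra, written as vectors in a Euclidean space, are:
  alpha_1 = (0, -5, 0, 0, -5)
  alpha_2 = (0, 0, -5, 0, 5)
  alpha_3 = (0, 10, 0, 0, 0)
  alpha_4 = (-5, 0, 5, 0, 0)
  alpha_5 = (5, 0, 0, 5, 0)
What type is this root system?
Compute the Cartan integers a_ij = 2(alpha_i, alpha_j)/(alpha_j, alpha_j); the resulting 5x5 Cartan matrix is
[[2, -1, -1, 0, 0], [-1, 2, 0, -1, 0], [-2, 0, 2, 0, 0], [0, -1, 0, 2, -1], [0, 0, 0, -1, 2]].
The roots have two lengths (squared-length ratio 2:1); the short ones are alpha_{1,2,4,5}. The associated Dynkin diagram is a chain of 5 nodes with a double edge at one end; the terminal node there is the unique long simple root (C_5), so the type is C_5 (the algebra sp(10)).

C_5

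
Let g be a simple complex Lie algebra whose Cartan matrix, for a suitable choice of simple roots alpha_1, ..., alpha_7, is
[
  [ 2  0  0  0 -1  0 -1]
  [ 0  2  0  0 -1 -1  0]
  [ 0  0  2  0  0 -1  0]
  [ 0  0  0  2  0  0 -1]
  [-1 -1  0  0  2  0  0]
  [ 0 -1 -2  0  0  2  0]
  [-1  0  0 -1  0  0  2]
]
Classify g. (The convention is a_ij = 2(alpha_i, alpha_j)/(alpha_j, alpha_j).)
type B_7

The matrix has rank 7 with 2's on the diagonal. Reading the off-diagonal entries as Dynkin edges (a single edge where a_ij = a_ji = -1; a double or triple edge where a_ij * a_ji = 2 or 3), the diagram is a chain of 7 nodes with a double edge at one end; the terminal node there is the unique short simple root (B_7). One simple-root ordering that puts it in standard form is (alpha_4, alpha_7, alpha_1, alpha_5, alpha_2, alpha_6, alpha_3). So the algebra is type B_7, i.e. so(15).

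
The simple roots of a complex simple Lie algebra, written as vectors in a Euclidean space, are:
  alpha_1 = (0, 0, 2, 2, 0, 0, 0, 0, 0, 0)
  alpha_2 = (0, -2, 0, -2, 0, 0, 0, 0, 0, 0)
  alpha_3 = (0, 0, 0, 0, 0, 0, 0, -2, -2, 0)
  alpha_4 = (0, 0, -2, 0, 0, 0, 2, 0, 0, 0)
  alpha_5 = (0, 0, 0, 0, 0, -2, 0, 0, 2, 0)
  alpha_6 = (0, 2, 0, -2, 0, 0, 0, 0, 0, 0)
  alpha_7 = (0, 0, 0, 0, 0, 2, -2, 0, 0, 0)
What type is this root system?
D_7 (so(14))

Compute the Cartan integers a_ij = 2(alpha_i, alpha_j)/(alpha_j, alpha_j); the resulting 7x7 Cartan matrix is
[[2, -1, 0, -1, 0, -1, 0], [-1, 2, 0, 0, 0, 0, 0], [0, 0, 2, 0, -1, 0, 0], [-1, 0, 0, 2, 0, 0, -1], [0, 0, -1, 0, 2, 0, -1], [-1, 0, 0, 0, 0, 2, 0], [0, 0, 0, -1, -1, 0, 2]].
All simple roots have the same length, so the diagram is simply laced. The associated Dynkin diagram is a chain of 5 nodes with a fork of two nodes at one end (D_7), so the type is D_7 (the algebra so(14)).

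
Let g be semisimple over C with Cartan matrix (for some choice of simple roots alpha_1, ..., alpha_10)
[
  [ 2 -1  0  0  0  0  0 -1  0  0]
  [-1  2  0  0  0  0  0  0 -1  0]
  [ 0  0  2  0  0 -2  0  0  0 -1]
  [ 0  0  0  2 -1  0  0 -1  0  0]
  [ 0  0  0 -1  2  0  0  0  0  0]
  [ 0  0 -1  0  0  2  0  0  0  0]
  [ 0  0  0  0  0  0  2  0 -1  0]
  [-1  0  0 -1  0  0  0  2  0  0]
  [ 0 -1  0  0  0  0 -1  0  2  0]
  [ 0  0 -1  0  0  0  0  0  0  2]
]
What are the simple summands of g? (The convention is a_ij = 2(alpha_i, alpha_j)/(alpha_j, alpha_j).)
type A_7 ⊕ type B_3

The diagram associated to this matrix has two connected components: the simple roots {alpha_1, alpha_2, alpha_4, alpha_5, alpha_7, alpha_8, alpha_9} form a chain of 7 nodes with single edges (A_7), and {alpha_3, alpha_6, alpha_10} form a chain of 3 nodes with a double edge at one end; the terminal node there is the unique short simple root (B_3). A semisimple Lie algebra decomposes uniquely as the direct sum of simple ideals, one per connected component of its Dynkin diagram, so g ≅ A_7 ⊕ B_3 (dimension 63 + 21 = 84).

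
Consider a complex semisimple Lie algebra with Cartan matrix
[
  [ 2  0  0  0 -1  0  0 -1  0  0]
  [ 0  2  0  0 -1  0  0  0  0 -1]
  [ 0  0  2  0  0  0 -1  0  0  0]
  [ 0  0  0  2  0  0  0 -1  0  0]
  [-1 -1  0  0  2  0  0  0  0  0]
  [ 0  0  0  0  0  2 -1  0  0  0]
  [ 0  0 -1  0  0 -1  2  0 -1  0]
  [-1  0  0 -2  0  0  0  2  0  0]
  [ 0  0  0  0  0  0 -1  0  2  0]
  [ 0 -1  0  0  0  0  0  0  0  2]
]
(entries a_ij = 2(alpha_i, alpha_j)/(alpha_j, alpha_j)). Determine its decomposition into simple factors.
The diagram associated to this matrix has two connected components: the simple roots {alpha_1, alpha_2, alpha_4, alpha_5, alpha_8, alpha_10} form a chain of 6 nodes with a double edge at one end; the terminal node there is the unique short simple root (B_6), and {alpha_3, alpha_6, alpha_7, alpha_9} form a chain of 2 nodes with a fork of two nodes at one end (D_4). A semisimple Lie algebra decomposes uniquely as the direct sum of simple ideals, one per connected component of its Dynkin diagram, so g ≅ B_6 ⊕ D_4 (dimension 78 + 28 = 106).

B6 ⊕ D4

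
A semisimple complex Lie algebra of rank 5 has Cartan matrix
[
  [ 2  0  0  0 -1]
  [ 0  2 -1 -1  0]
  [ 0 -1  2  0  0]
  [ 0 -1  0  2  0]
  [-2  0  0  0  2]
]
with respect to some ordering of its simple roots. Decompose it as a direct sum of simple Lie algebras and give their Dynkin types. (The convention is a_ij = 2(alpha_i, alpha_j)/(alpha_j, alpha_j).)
The diagram associated to this matrix has two connected components: the simple roots {alpha_2, alpha_3, alpha_4} form a chain of 3 nodes with single edges (A_3), and {alpha_1, alpha_5} form a chain of 2 nodes with a double edge at one end; the terminal node there is the unique short simple root (B_2). A semisimple Lie algebra decomposes uniquely as the direct sum of simple ideals, one per connected component of its Dynkin diagram, so g ≅ A_3 ⊕ B_2 (dimension 15 + 10 = 25).

A_3 ⊕ B_2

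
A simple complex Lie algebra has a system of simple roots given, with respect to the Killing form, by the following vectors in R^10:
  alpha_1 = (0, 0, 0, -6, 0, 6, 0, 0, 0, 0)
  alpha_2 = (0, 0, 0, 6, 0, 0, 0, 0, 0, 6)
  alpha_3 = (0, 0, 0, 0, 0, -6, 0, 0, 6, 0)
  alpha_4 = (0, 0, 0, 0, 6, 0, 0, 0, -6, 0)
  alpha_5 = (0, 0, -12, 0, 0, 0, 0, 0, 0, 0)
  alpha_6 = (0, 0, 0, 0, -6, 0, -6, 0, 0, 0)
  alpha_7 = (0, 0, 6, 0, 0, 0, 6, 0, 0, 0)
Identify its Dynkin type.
C_7

Compute the Cartan integers a_ij = 2(alpha_i, alpha_j)/(alpha_j, alpha_j); the resulting 7x7 Cartan matrix is
[[2, -1, -1, 0, 0, 0, 0], [-1, 2, 0, 0, 0, 0, 0], [-1, 0, 2, -1, 0, 0, 0], [0, 0, -1, 2, 0, -1, 0], [0, 0, 0, 0, 2, 0, -2], [0, 0, 0, -1, 0, 2, -1], [0, 0, 0, 0, -1, -1, 2]].
The roots have two lengths (squared-length ratio 2:1); the short ones are alpha_{1,2,3,4,6,7}. The associated Dynkin diagram is a chain of 7 nodes with a double edge at one end; the terminal node there is the unique long simple root (C_7), so the type is C_7 (the algebra sp(14)).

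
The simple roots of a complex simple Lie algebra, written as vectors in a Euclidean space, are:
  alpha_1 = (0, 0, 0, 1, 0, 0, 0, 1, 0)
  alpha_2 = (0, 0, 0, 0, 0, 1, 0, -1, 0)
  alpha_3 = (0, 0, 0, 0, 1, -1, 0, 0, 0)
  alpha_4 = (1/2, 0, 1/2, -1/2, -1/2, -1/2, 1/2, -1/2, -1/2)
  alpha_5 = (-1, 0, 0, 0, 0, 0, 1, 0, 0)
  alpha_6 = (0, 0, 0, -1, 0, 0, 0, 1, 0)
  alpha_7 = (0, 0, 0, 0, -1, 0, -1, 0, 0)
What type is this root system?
Compute the Cartan integers a_ij = 2(alpha_i, alpha_j)/(alpha_j, alpha_j); the resulting 7x7 Cartan matrix is
[[2, -1, 0, -1, 0, 0, 0], [-1, 2, -1, 0, 0, -1, 0], [0, -1, 2, 0, 0, 0, -1], [-1, 0, 0, 2, 0, 0, 0], [0, 0, 0, 0, 2, 0, -1], [0, -1, 0, 0, 0, 2, 0], [0, 0, -1, 0, -1, 0, 2]].
All simple roots have the same length, so the diagram is simply laced. The associated Dynkin diagram is a chain of 6 nodes with one extra node attached to the third node from one end (E_7), so the type is E_7.

E_7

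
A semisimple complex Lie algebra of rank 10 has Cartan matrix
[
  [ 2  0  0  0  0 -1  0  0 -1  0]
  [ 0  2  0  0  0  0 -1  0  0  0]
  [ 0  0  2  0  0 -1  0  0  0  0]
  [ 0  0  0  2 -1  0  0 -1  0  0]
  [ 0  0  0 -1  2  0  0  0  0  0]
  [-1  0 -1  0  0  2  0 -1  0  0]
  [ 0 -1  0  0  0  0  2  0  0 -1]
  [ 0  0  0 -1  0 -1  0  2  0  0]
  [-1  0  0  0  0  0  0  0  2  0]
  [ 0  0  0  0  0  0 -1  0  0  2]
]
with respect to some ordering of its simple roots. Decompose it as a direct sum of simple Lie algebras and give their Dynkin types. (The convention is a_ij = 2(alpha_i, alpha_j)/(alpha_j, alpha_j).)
A_3 ⊕ E_7

The diagram associated to this matrix has two connected components: the simple roots {alpha_2, alpha_7, alpha_10} form a chain of 3 nodes with single edges (A_3), and {alpha_1, alpha_3, alpha_4, alpha_5, alpha_6, alpha_8, alpha_9} form a chain of 6 nodes with one extra node attached to the third node from one end (E_7). A semisimple Lie algebra decomposes uniquely as the direct sum of simple ideals, one per connected component of its Dynkin diagram, so g ≅ A_3 ⊕ E_7 (dimension 15 + 133 = 148).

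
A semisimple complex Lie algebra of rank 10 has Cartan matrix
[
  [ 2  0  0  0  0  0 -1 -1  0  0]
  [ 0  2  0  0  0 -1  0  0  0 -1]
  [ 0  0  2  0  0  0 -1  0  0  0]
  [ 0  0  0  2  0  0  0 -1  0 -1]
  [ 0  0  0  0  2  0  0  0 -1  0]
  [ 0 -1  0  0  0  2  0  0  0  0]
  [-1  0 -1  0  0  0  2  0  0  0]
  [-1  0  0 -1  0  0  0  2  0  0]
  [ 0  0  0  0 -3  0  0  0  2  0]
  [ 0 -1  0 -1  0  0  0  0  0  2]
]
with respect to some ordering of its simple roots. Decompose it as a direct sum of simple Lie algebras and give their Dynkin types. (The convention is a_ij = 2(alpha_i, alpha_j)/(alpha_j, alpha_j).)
The diagram associated to this matrix has two connected components: the simple roots {alpha_1, alpha_2, alpha_3, alpha_4, alpha_6, alpha_7, alpha_8, alpha_10} form a chain of 8 nodes with single edges (A_8), and {alpha_5, alpha_9} form two nodes joined by a triple edge (G_2). A semisimple Lie algebra decomposes uniquely as the direct sum of simple ideals, one per connected component of its Dynkin diagram, so g ≅ A_8 ⊕ G_2 (dimension 80 + 14 = 94).

A8 ⊕ G2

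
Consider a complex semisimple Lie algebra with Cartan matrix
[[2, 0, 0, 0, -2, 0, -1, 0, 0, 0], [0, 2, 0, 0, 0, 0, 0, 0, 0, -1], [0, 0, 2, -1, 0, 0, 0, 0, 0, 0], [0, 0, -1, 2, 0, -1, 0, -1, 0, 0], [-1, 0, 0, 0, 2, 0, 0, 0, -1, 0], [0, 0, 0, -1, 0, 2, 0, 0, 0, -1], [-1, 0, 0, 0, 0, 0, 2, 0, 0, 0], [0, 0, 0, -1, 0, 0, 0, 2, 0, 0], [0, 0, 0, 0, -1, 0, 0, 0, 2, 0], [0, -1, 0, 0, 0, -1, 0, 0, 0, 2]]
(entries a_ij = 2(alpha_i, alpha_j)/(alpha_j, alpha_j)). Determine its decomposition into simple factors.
The diagram associated to this matrix has two connected components: the simple roots {alpha_2, alpha_3, alpha_4, alpha_6, alpha_8, alpha_10} form a chain of 4 nodes with a fork of two nodes at one end (D_6), and {alpha_1, alpha_5, alpha_7, alpha_9} form a chain of 4 nodes with a double edge between the middle two (F_4). A semisimple Lie algebra decomposes uniquely as the direct sum of simple ideals, one per connected component of its Dynkin diagram, so g ≅ D_6 ⊕ F_4 (dimension 66 + 52 = 118).

D6 + F4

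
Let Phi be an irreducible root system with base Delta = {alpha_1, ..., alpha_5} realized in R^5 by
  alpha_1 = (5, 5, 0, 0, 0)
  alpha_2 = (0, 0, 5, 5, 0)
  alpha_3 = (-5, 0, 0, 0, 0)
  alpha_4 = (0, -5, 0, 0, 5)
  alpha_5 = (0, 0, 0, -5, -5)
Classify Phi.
Compute the Cartan integers a_ij = 2(alpha_i, alpha_j)/(alpha_j, alpha_j); the resulting 5x5 Cartan matrix is
[[2, 0, -2, -1, 0], [0, 2, 0, 0, -1], [-1, 0, 2, 0, 0], [-1, 0, 0, 2, -1], [0, -1, 0, -1, 2]].
The roots have two lengths (squared-length ratio 2:1); the short ones are alpha_{3}. The associated Dynkin diagram is a chain of 5 nodes with a double edge at one end; the terminal node there is the unique short simple root (B_5), so the type is B_5 (the algebra so(11)).

B_5 (so(11))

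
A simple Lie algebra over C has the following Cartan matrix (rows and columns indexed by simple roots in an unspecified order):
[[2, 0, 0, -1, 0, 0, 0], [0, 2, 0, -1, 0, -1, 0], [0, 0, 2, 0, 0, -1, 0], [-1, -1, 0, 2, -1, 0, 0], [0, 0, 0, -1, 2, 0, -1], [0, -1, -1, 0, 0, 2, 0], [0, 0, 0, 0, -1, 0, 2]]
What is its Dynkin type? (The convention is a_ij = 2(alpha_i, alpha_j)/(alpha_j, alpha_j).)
type E_7

The matrix has rank 7 with 2's on the diagonal. Reading the off-diagonal entries as Dynkin edges (a single edge where a_ij = a_ji = -1; a double or triple edge where a_ij * a_ji = 2 or 3), the diagram is a chain of 6 nodes with one extra node attached to the third node from one end (E_7). One simple-root ordering that puts it in standard form is (alpha_7, alpha_1, alpha_5, alpha_4, alpha_2, alpha_6, alpha_3). So the algebra is type E_7.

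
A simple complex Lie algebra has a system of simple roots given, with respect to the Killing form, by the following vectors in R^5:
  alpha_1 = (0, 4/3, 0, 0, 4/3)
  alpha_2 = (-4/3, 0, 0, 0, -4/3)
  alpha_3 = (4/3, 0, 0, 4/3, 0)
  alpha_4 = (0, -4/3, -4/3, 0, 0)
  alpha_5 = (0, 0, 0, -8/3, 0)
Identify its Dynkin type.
Compute the Cartan integers a_ij = 2(alpha_i, alpha_j)/(alpha_j, alpha_j); the resulting 5x5 Cartan matrix is
[[2, -1, 0, -1, 0], [-1, 2, -1, 0, 0], [0, -1, 2, 0, -1], [-1, 0, 0, 2, 0], [0, 0, -2, 0, 2]].
The roots have two lengths (squared-length ratio 2:1); the short ones are alpha_{1,2,3,4}. The associated Dynkin diagram is a chain of 5 nodes with a double edge at one end; the terminal node there is the unique long simple root (C_5), so the type is C_5 (the algebra sp(10)).

C5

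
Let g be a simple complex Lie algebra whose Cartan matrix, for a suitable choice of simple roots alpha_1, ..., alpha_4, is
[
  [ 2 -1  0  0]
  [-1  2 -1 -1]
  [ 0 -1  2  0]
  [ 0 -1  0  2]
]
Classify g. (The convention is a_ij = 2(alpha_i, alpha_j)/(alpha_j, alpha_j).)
D_4 (so(8))

The matrix has rank 4 with 2's on the diagonal. Reading the off-diagonal entries as Dynkin edges (a single edge where a_ij = a_ji = -1; a double or triple edge where a_ij * a_ji = 2 or 3), the diagram is a chain of 2 nodes with a fork of two nodes at one end (D_4). One simple-root ordering that puts it in standard form is (alpha_1, alpha_2, alpha_4, alpha_3). So the algebra is type D_4, i.e. so(8).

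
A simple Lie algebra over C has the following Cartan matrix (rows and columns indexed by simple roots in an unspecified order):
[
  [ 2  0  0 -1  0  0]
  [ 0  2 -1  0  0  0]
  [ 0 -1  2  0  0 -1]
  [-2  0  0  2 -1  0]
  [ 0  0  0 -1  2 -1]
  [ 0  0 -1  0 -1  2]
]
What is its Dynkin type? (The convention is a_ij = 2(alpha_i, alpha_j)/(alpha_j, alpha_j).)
B6

The matrix has rank 6 with 2's on the diagonal. Reading the off-diagonal entries as Dynkin edges (a single edge where a_ij = a_ji = -1; a double or triple edge where a_ij * a_ji = 2 or 3), the diagram is a chain of 6 nodes with a double edge at one end; the terminal node there is the unique short simple root (B_6). One simple-root ordering that puts it in standard form is (alpha_2, alpha_3, alpha_6, alpha_5, alpha_4, alpha_1). So the algebra is type B_6, i.e. so(13).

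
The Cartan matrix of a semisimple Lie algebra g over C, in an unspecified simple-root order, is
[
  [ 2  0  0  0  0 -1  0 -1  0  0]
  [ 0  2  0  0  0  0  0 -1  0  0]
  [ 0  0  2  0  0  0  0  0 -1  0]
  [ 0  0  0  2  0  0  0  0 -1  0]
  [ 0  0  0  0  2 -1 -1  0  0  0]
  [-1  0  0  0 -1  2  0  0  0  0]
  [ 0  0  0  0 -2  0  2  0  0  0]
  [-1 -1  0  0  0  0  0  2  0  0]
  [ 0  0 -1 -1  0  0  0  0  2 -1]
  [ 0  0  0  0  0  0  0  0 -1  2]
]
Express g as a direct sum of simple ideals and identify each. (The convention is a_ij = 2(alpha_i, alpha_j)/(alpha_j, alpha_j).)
The diagram associated to this matrix has two connected components: the simple roots {alpha_1, alpha_2, alpha_5, alpha_6, alpha_7, alpha_8} form a chain of 6 nodes with a double edge at one end; the terminal node there is the unique long simple root (C_6), and {alpha_3, alpha_4, alpha_9, alpha_10} form a chain of 2 nodes with a fork of two nodes at one end (D_4). A semisimple Lie algebra decomposes uniquely as the direct sum of simple ideals, one per connected component of its Dynkin diagram, so g ≅ C_6 ⊕ D_4 (dimension 78 + 28 = 106).

C6 + D4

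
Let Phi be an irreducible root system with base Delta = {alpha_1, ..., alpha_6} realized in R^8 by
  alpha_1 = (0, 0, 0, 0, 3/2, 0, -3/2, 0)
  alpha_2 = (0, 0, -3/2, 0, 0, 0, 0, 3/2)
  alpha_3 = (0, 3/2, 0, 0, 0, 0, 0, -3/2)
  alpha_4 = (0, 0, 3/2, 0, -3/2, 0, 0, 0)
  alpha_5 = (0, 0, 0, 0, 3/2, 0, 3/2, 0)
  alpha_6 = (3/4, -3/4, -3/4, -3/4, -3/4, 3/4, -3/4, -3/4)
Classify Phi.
type E_6

Compute the Cartan integers a_ij = 2(alpha_i, alpha_j)/(alpha_j, alpha_j); the resulting 6x6 Cartan matrix is
[[2, 0, 0, -1, 0, 0], [0, 2, -1, -1, 0, 0], [0, -1, 2, 0, 0, 0], [-1, -1, 0, 2, -1, 0], [0, 0, 0, -1, 2, -1], [0, 0, 0, 0, -1, 2]].
All simple roots have the same length, so the diagram is simply laced. The associated Dynkin diagram is a chain of 5 nodes with one extra node attached to the third node from one end (E_6), so the type is E_6.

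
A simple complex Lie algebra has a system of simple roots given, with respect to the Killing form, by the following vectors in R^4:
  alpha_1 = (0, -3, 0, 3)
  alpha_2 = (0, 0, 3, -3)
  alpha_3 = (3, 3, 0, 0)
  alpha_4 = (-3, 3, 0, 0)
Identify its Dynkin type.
Compute the Cartan integers a_ij = 2(alpha_i, alpha_j)/(alpha_j, alpha_j); the resulting 4x4 Cartan matrix is
[[2, -1, -1, -1], [-1, 2, 0, 0], [-1, 0, 2, 0], [-1, 0, 0, 2]].
All simple roots have the same length, so the diagram is simply laced. The associated Dynkin diagram is a chain of 2 nodes with a fork of two nodes at one end (D_4), so the type is D_4 (the algebra so(8)).

D_4 (so(8))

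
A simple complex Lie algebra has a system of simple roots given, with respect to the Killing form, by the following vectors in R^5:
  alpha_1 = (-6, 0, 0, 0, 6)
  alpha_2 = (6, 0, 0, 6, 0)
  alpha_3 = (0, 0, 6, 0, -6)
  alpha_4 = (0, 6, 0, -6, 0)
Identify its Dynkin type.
Compute the Cartan integers a_ij = 2(alpha_i, alpha_j)/(alpha_j, alpha_j); the resulting 4x4 Cartan matrix is
[[2, -1, -1, 0], [-1, 2, 0, -1], [-1, 0, 2, 0], [0, -1, 0, 2]].
All simple roots have the same length, so the diagram is simply laced. The associated Dynkin diagram is a chain of 4 nodes with single edges (A_4), so the type is A_4 (the algebra sl(5)).

A_4 (sl(5))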